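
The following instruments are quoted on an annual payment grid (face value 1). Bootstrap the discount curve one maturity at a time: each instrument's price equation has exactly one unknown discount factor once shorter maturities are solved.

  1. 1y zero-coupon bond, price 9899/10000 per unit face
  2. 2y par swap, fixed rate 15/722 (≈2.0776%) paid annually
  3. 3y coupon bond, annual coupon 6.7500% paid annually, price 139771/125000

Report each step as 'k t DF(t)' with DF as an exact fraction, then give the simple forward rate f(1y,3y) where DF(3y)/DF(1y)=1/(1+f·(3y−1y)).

1 1 9899/10000
2 2 1919/2000
3 3 4621/5000
f(1y,3y) = ((9899/10000)/(4621/5000) − 1)/(2) = 657/18484 ≈ 3.5544%

step 1 [1y] zero: DF = P = 9899/10000 ≈ 0.989900
step 2 [2y] swap r/1=15/722: DF=(1 − 15/722·(0.989900))/(1+15/722) = 1919/2000 ≈ 0.959500
step 3 [3y] bond c/1=27/400: DF=(139771/125000 − 27/400·(0.989900+0.959500))/(1+27/400) = 4621/5000 ≈ 0.924200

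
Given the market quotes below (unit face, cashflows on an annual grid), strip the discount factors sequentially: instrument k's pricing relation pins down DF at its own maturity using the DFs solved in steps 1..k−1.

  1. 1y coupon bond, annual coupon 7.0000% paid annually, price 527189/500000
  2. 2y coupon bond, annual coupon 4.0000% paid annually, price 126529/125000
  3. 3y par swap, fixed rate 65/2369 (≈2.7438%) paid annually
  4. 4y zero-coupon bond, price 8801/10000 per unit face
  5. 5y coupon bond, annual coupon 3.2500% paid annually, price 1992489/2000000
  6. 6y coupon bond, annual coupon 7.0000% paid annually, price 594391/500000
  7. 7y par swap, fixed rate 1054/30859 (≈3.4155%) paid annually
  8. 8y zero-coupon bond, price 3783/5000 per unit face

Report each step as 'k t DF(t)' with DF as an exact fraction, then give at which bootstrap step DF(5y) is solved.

1 1 4927/5000
2 2 4677/5000
3 3 461/500
4 4 8801/10000
5 5 8477/10000
6 6 203/250
7 7 1973/2500
8 8 3783/5000
DF(5y) is solved at step 5

step 1 [1y] bond c/1=7/100: DF=(527189/500000 − 7/100·(0))/(1+7/100) = 4927/5000 ≈ 0.985400
step 2 [2y] bond c/1=1/25: DF=(126529/125000 − 1/25·(0.985400))/(1+1/25) = 4677/5000 ≈ 0.935400
step 3 [3y] swap r/1=65/2369: DF=(1 − 65/2369·(0.985400+0.935400))/(1+65/2369) = 461/500 ≈ 0.922000
step 4 [4y] zero: DF = P = 8801/10000 ≈ 0.880100
step 5 [5y] bond c/1=13/400: DF=(1992489/2000000 − 13/400·(0.985400+0.935400+0.922000+0.880100))/(1+13/400) = 8477/10000 ≈ 0.847700
step 6 [6y] bond c/1=7/100: DF=(594391/500000 − 7/100·(0.985400+0.935400+0.922000+0.880100+0.847700))/(1+7/100) = 203/250 ≈ 0.812000
step 7 [7y] swap r/1=1054/30859: DF=(1 − 1054/30859·(0.985400+0.935400+0.922000+0.880100+0.847700+0.812000))/(1+1054/30859) = 1973/2500 ≈ 0.789200
step 8 [8y] zero: DF = P = 3783/5000 ≈ 0.756600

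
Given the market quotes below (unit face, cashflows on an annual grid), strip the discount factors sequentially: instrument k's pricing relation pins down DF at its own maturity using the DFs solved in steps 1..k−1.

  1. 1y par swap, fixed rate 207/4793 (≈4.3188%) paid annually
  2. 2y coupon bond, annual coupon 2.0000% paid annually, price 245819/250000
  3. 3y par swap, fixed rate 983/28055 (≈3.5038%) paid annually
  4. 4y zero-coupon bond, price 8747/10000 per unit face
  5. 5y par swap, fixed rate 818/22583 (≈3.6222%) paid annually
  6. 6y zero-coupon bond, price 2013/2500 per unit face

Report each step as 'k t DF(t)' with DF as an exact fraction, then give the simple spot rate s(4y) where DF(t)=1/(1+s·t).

step 1 [1y] swap r/1=207/4793: DF=(1 − 207/4793·(0))/(1+207/4793) = 4793/5000 ≈ 0.958600
step 2 [2y] bond c/1=1/50: DF=(245819/250000 − 1/50·(0.958600))/(1+1/50) = 2363/2500 ≈ 0.945200
step 3 [3y] swap r/1=983/28055: DF=(1 − 983/28055·(0.958600+0.945200))/(1+983/28055) = 9017/10000 ≈ 0.901700
step 4 [4y] zero: DF = P = 8747/10000 ≈ 0.874700
step 5 [5y] swap r/1=818/22583: DF=(1 − 818/22583·(0.958600+0.945200+0.901700+0.874700))/(1+818/22583) = 2091/2500 ≈ 0.836400
step 6 [6y] zero: DF = P = 2013/2500 ≈ 0.805200

1 1 4793/5000
2 2 2363/2500
3 3 9017/10000
4 4 8747/10000
5 5 2091/2500
6 6 2013/2500
s(4y) = (1/(8747/10000) − 1)/(4) = 1253/34988 ≈ 3.5812%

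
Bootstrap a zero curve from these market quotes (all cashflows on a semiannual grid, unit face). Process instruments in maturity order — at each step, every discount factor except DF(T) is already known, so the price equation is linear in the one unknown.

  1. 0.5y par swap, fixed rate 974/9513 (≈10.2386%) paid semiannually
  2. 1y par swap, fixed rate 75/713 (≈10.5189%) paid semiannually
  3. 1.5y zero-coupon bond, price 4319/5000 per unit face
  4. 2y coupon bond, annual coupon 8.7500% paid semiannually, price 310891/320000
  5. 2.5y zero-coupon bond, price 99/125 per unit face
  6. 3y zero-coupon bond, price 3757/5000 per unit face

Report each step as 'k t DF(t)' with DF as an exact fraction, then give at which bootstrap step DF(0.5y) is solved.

step 1 [0.5y] swap r/2=487/9513: DF=(1 − 487/9513·(0))/(1+487/9513) = 9513/10000 ≈ 0.951300
step 2 [1y] swap r/2=75/1426: DF=(1 − 75/1426·(0.951300))/(1+75/1426) = 361/400 ≈ 0.902500
step 3 [1.5y] zero: DF = P = 4319/5000 ≈ 0.863800
step 4 [2y] bond c/2=7/160: DF=(310891/320000 − 7/160·(0.951300+0.902500+0.863800))/(1+7/160) = 8169/10000 ≈ 0.816900
step 5 [2.5y] zero: DF = P = 99/125 ≈ 0.792000
step 6 [3y] zero: DF = P = 3757/5000 ≈ 0.751400

1 1/2 9513/10000
2 1 361/400
3 3/2 4319/5000
4 2 8169/10000
5 5/2 99/125
6 3 3757/5000
DF(0.5y) is solved at step 1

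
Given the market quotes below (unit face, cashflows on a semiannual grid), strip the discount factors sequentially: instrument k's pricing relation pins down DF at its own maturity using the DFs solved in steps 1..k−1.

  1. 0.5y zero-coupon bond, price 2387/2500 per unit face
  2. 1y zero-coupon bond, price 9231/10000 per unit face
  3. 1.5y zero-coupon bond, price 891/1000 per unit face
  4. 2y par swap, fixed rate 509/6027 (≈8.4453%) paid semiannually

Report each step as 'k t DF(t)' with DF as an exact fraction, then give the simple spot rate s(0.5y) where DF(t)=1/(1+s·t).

1 1/2 2387/2500
2 1 9231/10000
3 3/2 891/1000
4 2 8473/10000
s(0.5y) = (1/(2387/2500) − 1)/(1/2) = 226/2387 ≈ 9.4680%

step 1 [0.5y] zero: DF = P = 2387/2500 ≈ 0.954800
step 2 [1y] zero: DF = P = 9231/10000 ≈ 0.923100
step 3 [1.5y] zero: DF = P = 891/1000 ≈ 0.891000
step 4 [2y] swap r/2=509/12054: DF=(1 − 509/12054·(0.954800+0.923100+0.891000))/(1+509/12054) = 8473/10000 ≈ 0.847300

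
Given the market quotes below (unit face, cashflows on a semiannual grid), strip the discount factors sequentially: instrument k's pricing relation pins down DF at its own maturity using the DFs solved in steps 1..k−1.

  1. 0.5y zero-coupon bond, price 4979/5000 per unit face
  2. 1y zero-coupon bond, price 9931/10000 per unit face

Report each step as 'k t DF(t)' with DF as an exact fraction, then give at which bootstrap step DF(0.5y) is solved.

step 1 [0.5y] zero: DF = P = 4979/5000 ≈ 0.995800
step 2 [1y] zero: DF = P = 9931/10000 ≈ 0.993100

1 1/2 4979/5000
2 1 9931/10000
DF(0.5y) is solved at step 1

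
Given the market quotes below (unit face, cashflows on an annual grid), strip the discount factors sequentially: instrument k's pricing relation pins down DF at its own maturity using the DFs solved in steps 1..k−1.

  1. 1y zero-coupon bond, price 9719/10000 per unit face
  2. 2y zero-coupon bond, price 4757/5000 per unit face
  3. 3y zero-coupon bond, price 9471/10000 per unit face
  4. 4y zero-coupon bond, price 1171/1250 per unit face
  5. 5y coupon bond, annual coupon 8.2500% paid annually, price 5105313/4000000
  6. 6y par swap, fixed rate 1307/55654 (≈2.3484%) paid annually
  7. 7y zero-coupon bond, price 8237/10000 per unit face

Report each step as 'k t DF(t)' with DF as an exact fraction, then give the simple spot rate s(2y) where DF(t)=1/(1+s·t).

1 1 9719/10000
2 2 4757/5000
3 3 9471/10000
4 4 1171/1250
5 5 8889/10000
6 6 8693/10000
7 7 8237/10000
s(2y) = (1/(4757/5000) − 1)/(2) = 243/9514 ≈ 2.5541%

step 1 [1y] zero: DF = P = 9719/10000 ≈ 0.971900
step 2 [2y] zero: DF = P = 4757/5000 ≈ 0.951400
step 3 [3y] zero: DF = P = 9471/10000 ≈ 0.947100
step 4 [4y] zero: DF = P = 1171/1250 ≈ 0.936800
step 5 [5y] bond c/1=33/400: DF=(5105313/4000000 − 33/400·(0.971900+0.951400+0.947100+0.936800))/(1+33/400) = 8889/10000 ≈ 0.888900
step 6 [6y] swap r/1=1307/55654: DF=(1 − 1307/55654·(0.971900+0.951400+0.947100+0.936800+0.888900))/(1+1307/55654) = 8693/10000 ≈ 0.869300
step 7 [7y] zero: DF = P = 8237/10000 ≈ 0.823700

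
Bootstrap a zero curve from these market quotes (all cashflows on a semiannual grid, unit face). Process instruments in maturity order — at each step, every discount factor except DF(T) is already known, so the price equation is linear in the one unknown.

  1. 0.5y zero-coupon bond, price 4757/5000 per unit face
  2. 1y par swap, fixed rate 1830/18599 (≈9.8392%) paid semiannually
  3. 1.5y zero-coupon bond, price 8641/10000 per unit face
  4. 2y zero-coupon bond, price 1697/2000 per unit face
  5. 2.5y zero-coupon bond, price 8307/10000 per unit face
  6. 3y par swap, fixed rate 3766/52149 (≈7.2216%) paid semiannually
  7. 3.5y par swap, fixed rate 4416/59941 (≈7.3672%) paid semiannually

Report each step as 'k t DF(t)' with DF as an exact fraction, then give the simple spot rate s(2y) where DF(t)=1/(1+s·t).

step 1 [0.5y] zero: DF = P = 4757/5000 ≈ 0.951400
step 2 [1y] swap r/2=915/18599: DF=(1 − 915/18599·(0.951400))/(1+915/18599) = 1817/2000 ≈ 0.908500
step 3 [1.5y] zero: DF = P = 8641/10000 ≈ 0.864100
step 4 [2y] zero: DF = P = 1697/2000 ≈ 0.848500
step 5 [2.5y] zero: DF = P = 8307/10000 ≈ 0.830700
step 6 [3y] swap r/2=1883/52149: DF=(1 − 1883/52149·(0.951400+0.908500+0.864100+0.848500+0.830700))/(1+1883/52149) = 8117/10000 ≈ 0.811700
step 7 [3.5y] swap r/2=2208/59941: DF=(1 − 2208/59941·(0.951400+0.908500+0.864100+0.848500+0.830700+0.811700))/(1+2208/59941) = 487/625 ≈ 0.779200

1 1/2 4757/5000
2 1 1817/2000
3 3/2 8641/10000
4 2 1697/2000
5 5/2 8307/10000
6 3 8117/10000
7 7/2 487/625
s(2y) = (1/(1697/2000) − 1)/(2) = 303/3394 ≈ 8.9275%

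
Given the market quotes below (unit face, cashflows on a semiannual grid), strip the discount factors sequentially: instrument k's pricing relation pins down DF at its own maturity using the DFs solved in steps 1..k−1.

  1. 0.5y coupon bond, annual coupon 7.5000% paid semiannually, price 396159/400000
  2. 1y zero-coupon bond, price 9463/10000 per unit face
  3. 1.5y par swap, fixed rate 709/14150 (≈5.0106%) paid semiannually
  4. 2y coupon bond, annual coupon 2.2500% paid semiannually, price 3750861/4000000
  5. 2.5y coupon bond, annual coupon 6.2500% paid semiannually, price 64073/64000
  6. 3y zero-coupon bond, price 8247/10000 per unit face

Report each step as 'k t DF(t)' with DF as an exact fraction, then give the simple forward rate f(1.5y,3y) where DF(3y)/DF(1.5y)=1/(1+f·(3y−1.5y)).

1 1/2 4773/5000
2 1 9463/10000
3 3/2 9291/10000
4 2 4479/5000
5 5/2 8579/10000
6 3 8247/10000
f(1.5y,3y) = ((9291/10000)/(8247/10000) − 1)/(3/2) = 232/2749 ≈ 8.4394%

step 1 [0.5y] bond c/2=3/80: DF=(396159/400000 − 3/80·(0))/(1+3/80) = 4773/5000 ≈ 0.954600
step 2 [1y] zero: DF = P = 9463/10000 ≈ 0.946300
step 3 [1.5y] swap r/2=709/28300: DF=(1 − 709/28300·(0.954600+0.946300))/(1+709/28300) = 9291/10000 ≈ 0.929100
step 4 [2y] bond c/2=9/800: DF=(3750861/4000000 − 9/800·(0.954600+0.946300+0.929100))/(1+9/800) = 4479/5000 ≈ 0.895800
step 5 [2.5y] bond c/2=1/32: DF=(64073/64000 − 1/32·(0.954600+0.946300+0.929100+0.895800))/(1+1/32) = 8579/10000 ≈ 0.857900
step 6 [3y] zero: DF = P = 8247/10000 ≈ 0.824700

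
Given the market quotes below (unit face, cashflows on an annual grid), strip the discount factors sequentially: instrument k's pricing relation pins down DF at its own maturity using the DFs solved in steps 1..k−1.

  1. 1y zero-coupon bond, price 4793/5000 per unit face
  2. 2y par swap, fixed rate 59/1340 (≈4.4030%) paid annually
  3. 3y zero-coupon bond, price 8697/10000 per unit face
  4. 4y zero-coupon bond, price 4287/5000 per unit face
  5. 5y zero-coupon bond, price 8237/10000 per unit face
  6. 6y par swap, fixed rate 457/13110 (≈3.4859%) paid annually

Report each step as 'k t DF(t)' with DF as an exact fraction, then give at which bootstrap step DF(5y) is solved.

1 1 4793/5000
2 2 4587/5000
3 3 8697/10000
4 4 4287/5000
5 5 8237/10000
6 6 2043/2500
DF(5y) is solved at step 5

step 1 [1y] zero: DF = P = 4793/5000 ≈ 0.958600
step 2 [2y] swap r/1=59/1340: DF=(1 − 59/1340·(0.958600))/(1+59/1340) = 4587/5000 ≈ 0.917400
step 3 [3y] zero: DF = P = 8697/10000 ≈ 0.869700
step 4 [4y] zero: DF = P = 4287/5000 ≈ 0.857400
step 5 [5y] zero: DF = P = 8237/10000 ≈ 0.823700
step 6 [6y] swap r/1=457/13110: DF=(1 − 457/13110·(0.958600+0.917400+0.869700+0.857400+0.823700))/(1+457/13110) = 2043/2500 ≈ 0.817200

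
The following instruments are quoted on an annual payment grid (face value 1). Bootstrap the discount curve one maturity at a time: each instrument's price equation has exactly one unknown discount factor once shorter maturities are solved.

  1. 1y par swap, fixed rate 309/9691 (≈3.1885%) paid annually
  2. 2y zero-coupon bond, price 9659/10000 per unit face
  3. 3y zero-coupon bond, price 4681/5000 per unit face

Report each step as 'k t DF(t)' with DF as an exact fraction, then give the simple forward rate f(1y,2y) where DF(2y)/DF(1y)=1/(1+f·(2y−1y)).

step 1 [1y] swap r/1=309/9691: DF=(1 − 309/9691·(0))/(1+309/9691) = 9691/10000 ≈ 0.969100
step 2 [2y] zero: DF = P = 9659/10000 ≈ 0.965900
step 3 [3y] zero: DF = P = 4681/5000 ≈ 0.936200

1 1 9691/10000
2 2 9659/10000
3 3 4681/5000
f(1y,2y) = ((9691/10000)/(9659/10000) − 1)/(1) = 32/9659 ≈ 0.3313%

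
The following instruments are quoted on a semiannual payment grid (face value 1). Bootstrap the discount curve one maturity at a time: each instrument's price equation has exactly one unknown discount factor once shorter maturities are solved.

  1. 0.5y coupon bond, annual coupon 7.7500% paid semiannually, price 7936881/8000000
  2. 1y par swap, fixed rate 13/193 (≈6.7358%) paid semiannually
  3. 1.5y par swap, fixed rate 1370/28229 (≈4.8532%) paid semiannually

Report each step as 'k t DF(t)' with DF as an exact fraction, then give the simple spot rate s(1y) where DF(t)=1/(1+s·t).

step 1 [0.5y] bond c/2=31/800: DF=(7936881/8000000 − 31/800·(0))/(1+31/800) = 9551/10000 ≈ 0.955100
step 2 [1y] swap r/2=13/386: DF=(1 − 13/386·(0.955100))/(1+13/386) = 9363/10000 ≈ 0.936300
step 3 [1.5y] swap r/2=685/28229: DF=(1 − 685/28229·(0.955100+0.936300))/(1+685/28229) = 1863/2000 ≈ 0.931500

1 1/2 9551/10000
2 1 9363/10000
3 3/2 1863/2000
s(1y) = (1/(9363/10000) − 1)/(1) = 637/9363 ≈ 6.8034%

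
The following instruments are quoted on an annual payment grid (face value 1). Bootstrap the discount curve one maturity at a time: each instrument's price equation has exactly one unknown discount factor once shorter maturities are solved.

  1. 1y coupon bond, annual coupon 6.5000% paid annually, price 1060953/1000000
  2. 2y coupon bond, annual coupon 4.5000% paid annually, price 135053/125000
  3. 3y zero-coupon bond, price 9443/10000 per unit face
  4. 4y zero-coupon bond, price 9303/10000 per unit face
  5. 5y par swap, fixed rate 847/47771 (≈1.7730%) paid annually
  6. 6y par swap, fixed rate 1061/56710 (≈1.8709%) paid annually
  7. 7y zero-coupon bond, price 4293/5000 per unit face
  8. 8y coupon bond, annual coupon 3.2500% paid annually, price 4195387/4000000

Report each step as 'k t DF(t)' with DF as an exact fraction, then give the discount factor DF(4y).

1 1 4981/5000
2 2 991/1000
3 3 9443/10000
4 4 9303/10000
5 5 9153/10000
6 6 8939/10000
7 7 4293/5000
8 8 8103/10000
DF(4y) = 9303/10000 ≈ 0.930300

step 1 [1y] bond c/1=13/200: DF=(1060953/1000000 − 13/200·(0))/(1+13/200) = 4981/5000 ≈ 0.996200
step 2 [2y] bond c/1=9/200: DF=(135053/125000 − 9/200·(0.996200))/(1+9/200) = 991/1000 ≈ 0.991000
step 3 [3y] zero: DF = P = 9443/10000 ≈ 0.944300
step 4 [4y] zero: DF = P = 9303/10000 ≈ 0.930300
step 5 [5y] swap r/1=847/47771: DF=(1 − 847/47771·(0.996200+0.991000+0.944300+0.930300))/(1+847/47771) = 9153/10000 ≈ 0.915300
step 6 [6y] swap r/1=1061/56710: DF=(1 − 1061/56710·(0.996200+0.991000+0.944300+0.930300+0.915300))/(1+1061/56710) = 8939/10000 ≈ 0.893900
step 7 [7y] zero: DF = P = 4293/5000 ≈ 0.858600
step 8 [8y] bond c/1=13/400: DF=(4195387/4000000 − 13/400·(0.996200+0.991000+0.944300+0.930300+0.915300+0.893900+0.858600))/(1+13/400) = 8103/10000 ≈ 0.810300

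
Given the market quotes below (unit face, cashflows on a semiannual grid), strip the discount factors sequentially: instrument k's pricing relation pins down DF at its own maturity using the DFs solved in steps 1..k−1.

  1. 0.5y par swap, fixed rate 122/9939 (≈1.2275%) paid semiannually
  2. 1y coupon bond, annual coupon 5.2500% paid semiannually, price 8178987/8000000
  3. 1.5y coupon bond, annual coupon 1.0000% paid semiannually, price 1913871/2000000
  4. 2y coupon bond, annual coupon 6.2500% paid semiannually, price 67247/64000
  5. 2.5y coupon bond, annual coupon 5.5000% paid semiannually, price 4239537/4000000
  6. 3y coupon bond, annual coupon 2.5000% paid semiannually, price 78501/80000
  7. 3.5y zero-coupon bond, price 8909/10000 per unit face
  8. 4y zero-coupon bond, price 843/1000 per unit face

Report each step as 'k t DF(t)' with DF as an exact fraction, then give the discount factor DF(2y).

1 1/2 9939/10000
2 1 2427/2500
3 3/2 589/625
4 2 2327/2500
5 5/2 1161/1250
6 3 9103/10000
7 7/2 8909/10000
8 4 843/1000
DF(2y) = 2327/2500 ≈ 0.930800

step 1 [0.5y] swap r/2=61/9939: DF=(1 − 61/9939·(0))/(1+61/9939) = 9939/10000 ≈ 0.993900
step 2 [1y] bond c/2=21/800: DF=(8178987/8000000 − 21/800·(0.993900))/(1+21/800) = 2427/2500 ≈ 0.970800
step 3 [1.5y] bond c/2=1/200: DF=(1913871/2000000 − 1/200·(0.993900+0.970800))/(1+1/200) = 589/625 ≈ 0.942400
step 4 [2y] bond c/2=1/32: DF=(67247/64000 − 1/32·(0.993900+0.970800+0.942400))/(1+1/32) = 2327/2500 ≈ 0.930800
step 5 [2.5y] bond c/2=11/400: DF=(4239537/4000000 − 11/400·(0.993900+0.970800+0.942400+0.930800))/(1+11/400) = 1161/1250 ≈ 0.928800
step 6 [3y] bond c/2=1/80: DF=(78501/80000 − 1/80·(0.993900+0.970800+0.942400+0.930800+0.928800))/(1+1/80) = 9103/10000 ≈ 0.910300
step 7 [3.5y] zero: DF = P = 8909/10000 ≈ 0.890900
step 8 [4y] zero: DF = P = 843/1000 ≈ 0.843000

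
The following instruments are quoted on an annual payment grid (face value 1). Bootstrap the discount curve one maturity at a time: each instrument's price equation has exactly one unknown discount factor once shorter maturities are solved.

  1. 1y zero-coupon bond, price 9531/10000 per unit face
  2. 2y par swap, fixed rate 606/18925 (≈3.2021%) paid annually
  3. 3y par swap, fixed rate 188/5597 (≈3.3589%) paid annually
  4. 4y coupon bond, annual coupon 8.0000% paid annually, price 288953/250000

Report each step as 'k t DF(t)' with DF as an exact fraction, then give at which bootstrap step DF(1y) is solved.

step 1 [1y] zero: DF = P = 9531/10000 ≈ 0.953100
step 2 [2y] swap r/1=606/18925: DF=(1 − 606/18925·(0.953100))/(1+606/18925) = 4697/5000 ≈ 0.939400
step 3 [3y] swap r/1=188/5597: DF=(1 − 188/5597·(0.953100+0.939400))/(1+188/5597) = 453/500 ≈ 0.906000
step 4 [4y] bond c/1=2/25: DF=(288953/250000 − 2/25·(0.953100+0.939400+0.906000))/(1+2/25) = 8629/10000 ≈ 0.862900

1 1 9531/10000
2 2 4697/5000
3 3 453/500
4 4 8629/10000
DF(1y) is solved at step 1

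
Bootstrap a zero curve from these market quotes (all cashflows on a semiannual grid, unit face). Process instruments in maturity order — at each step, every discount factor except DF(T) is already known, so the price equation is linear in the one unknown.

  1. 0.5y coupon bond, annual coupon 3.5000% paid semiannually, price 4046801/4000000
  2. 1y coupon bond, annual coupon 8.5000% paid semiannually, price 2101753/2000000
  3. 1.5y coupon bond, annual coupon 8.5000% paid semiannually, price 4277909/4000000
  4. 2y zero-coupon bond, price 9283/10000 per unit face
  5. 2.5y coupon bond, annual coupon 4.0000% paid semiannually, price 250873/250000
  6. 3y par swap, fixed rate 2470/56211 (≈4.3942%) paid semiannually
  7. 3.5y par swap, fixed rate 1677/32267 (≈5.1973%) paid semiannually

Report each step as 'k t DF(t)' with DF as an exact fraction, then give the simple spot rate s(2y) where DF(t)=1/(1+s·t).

1 1/2 9943/10000
2 1 387/400
3 3/2 9459/10000
4 2 9283/10000
5 5/2 4543/5000
6 3 1753/2000
7 7/2 8323/10000
s(2y) = (1/(9283/10000) − 1)/(2) = 717/18566 ≈ 3.8619%

step 1 [0.5y] bond c/2=7/400: DF=(4046801/4000000 − 7/400·(0))/(1+7/400) = 9943/10000 ≈ 0.994300
step 2 [1y] bond c/2=17/400: DF=(2101753/2000000 − 17/400·(0.994300))/(1+17/400) = 387/400 ≈ 0.967500
step 3 [1.5y] bond c/2=17/400: DF=(4277909/4000000 − 17/400·(0.994300+0.967500))/(1+17/400) = 9459/10000 ≈ 0.945900
step 4 [2y] zero: DF = P = 9283/10000 ≈ 0.928300
step 5 [2.5y] bond c/2=1/50: DF=(250873/250000 − 1/50·(0.994300+0.967500+0.945900+0.928300))/(1+1/50) = 4543/5000 ≈ 0.908600
step 6 [3y] swap r/2=1235/56211: DF=(1 − 1235/56211·(0.994300+0.967500+0.945900+0.928300+0.908600))/(1+1235/56211) = 1753/2000 ≈ 0.876500
step 7 [3.5y] swap r/2=1677/64534: DF=(1 − 1677/64534·(0.994300+0.967500+0.945900+0.928300+0.908600+0.876500))/(1+1677/64534) = 8323/10000 ≈ 0.832300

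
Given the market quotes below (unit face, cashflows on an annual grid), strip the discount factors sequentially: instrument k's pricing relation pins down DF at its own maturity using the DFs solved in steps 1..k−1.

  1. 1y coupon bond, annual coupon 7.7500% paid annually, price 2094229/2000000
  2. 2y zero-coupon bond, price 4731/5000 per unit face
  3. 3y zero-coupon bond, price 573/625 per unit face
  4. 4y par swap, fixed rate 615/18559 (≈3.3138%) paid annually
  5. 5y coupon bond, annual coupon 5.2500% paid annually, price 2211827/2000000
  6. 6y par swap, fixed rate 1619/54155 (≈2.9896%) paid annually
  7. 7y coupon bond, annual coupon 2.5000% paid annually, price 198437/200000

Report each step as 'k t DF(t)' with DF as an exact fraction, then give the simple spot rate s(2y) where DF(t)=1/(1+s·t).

step 1 [1y] bond c/1=31/400: DF=(2094229/2000000 − 31/400·(0))/(1+31/400) = 4859/5000 ≈ 0.971800
step 2 [2y] zero: DF = P = 4731/5000 ≈ 0.946200
step 3 [3y] zero: DF = P = 573/625 ≈ 0.916800
step 4 [4y] swap r/1=615/18559: DF=(1 − 615/18559·(0.971800+0.946200+0.916800))/(1+615/18559) = 877/1000 ≈ 0.877000
step 5 [5y] bond c/1=21/400: DF=(2211827/2000000 − 21/400·(0.971800+0.946200+0.916800+0.877000))/(1+21/400) = 541/625 ≈ 0.865600
step 6 [6y] swap r/1=1619/54155: DF=(1 − 1619/54155·(0.971800+0.946200+0.916800+0.877000+0.865600))/(1+1619/54155) = 8381/10000 ≈ 0.838100
step 7 [7y] bond c/1=1/40: DF=(198437/200000 − 1/40·(0.971800+0.946200+0.916800+0.877000+0.865600+0.838100))/(1+1/40) = 8359/10000 ≈ 0.835900

1 1 4859/5000
2 2 4731/5000
3 3 573/625
4 4 877/1000
5 5 541/625
6 6 8381/10000
7 7 8359/10000
s(2y) = (1/(4731/5000) − 1)/(2) = 269/9462 ≈ 2.8430%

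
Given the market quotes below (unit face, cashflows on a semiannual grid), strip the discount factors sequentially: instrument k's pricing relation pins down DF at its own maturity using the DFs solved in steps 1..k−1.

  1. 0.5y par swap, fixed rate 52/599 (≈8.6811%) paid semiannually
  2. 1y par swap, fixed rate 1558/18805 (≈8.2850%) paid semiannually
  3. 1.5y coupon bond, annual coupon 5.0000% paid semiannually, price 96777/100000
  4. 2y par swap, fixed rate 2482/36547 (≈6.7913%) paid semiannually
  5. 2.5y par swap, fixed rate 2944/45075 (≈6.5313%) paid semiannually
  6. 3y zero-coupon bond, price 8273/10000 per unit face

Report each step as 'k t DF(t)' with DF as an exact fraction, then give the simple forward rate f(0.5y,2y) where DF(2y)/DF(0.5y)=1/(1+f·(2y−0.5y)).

step 1 [0.5y] swap r/2=26/599: DF=(1 − 26/599·(0))/(1+26/599) = 599/625 ≈ 0.958400
step 2 [1y] swap r/2=779/18805: DF=(1 − 779/18805·(0.958400))/(1+779/18805) = 9221/10000 ≈ 0.922100
step 3 [1.5y] bond c/2=1/40: DF=(96777/100000 − 1/40·(0.958400+0.922100))/(1+1/40) = 8983/10000 ≈ 0.898300
step 4 [2y] swap r/2=1241/36547: DF=(1 − 1241/36547·(0.958400+0.922100+0.898300))/(1+1241/36547) = 8759/10000 ≈ 0.875900
step 5 [2.5y] swap r/2=1472/45075: DF=(1 − 1472/45075·(0.958400+0.922100+0.898300+0.875900))/(1+1472/45075) = 533/625 ≈ 0.852800
step 6 [3y] zero: DF = P = 8273/10000 ≈ 0.827300

1 1/2 599/625
2 1 9221/10000
3 3/2 8983/10000
4 2 8759/10000
5 5/2 533/625
6 3 8273/10000
f(0.5y,2y) = ((599/625)/(8759/10000) − 1)/(3/2) = 550/8759 ≈ 6.2793%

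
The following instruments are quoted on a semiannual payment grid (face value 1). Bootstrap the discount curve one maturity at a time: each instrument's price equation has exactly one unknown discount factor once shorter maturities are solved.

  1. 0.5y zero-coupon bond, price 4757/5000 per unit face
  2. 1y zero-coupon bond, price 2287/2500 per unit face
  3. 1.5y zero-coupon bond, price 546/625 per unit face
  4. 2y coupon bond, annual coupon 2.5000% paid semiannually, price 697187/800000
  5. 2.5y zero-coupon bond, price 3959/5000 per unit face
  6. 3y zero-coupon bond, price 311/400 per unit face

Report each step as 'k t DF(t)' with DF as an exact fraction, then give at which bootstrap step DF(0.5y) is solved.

step 1 [0.5y] zero: DF = P = 4757/5000 ≈ 0.951400
step 2 [1y] zero: DF = P = 2287/2500 ≈ 0.914800
step 3 [1.5y] zero: DF = P = 546/625 ≈ 0.873600
step 4 [2y] bond c/2=1/80: DF=(697187/800000 − 1/80·(0.951400+0.914800+0.873600))/(1+1/80) = 8269/10000 ≈ 0.826900
step 5 [2.5y] zero: DF = P = 3959/5000 ≈ 0.791800
step 6 [3y] zero: DF = P = 311/400 ≈ 0.777500

1 1/2 4757/5000
2 1 2287/2500
3 3/2 546/625
4 2 8269/10000
5 5/2 3959/5000
6 3 311/400
DF(0.5y) is solved at step 1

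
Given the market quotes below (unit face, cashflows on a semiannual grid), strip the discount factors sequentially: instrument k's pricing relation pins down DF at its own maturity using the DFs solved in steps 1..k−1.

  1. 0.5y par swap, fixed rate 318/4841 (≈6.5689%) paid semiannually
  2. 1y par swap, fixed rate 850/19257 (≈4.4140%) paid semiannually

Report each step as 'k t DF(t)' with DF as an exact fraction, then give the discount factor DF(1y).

1 1/2 4841/5000
2 1 383/400
DF(1y) = 383/400 ≈ 0.957500

step 1 [0.5y] swap r/2=159/4841: DF=(1 − 159/4841·(0))/(1+159/4841) = 4841/5000 ≈ 0.968200
step 2 [1y] swap r/2=425/19257: DF=(1 − 425/19257·(0.968200))/(1+425/19257) = 383/400 ≈ 0.957500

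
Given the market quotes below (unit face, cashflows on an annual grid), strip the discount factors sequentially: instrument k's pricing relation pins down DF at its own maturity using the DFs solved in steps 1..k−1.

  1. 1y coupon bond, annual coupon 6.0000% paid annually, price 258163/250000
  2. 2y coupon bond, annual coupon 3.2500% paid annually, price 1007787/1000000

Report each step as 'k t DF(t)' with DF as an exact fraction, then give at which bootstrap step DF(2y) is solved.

1 1 4871/5000
2 2 4727/5000
DF(2y) is solved at step 2

step 1 [1y] bond c/1=3/50: DF=(258163/250000 − 3/50·(0))/(1+3/50) = 4871/5000 ≈ 0.974200
step 2 [2y] bond c/1=13/400: DF=(1007787/1000000 − 13/400·(0.974200))/(1+13/400) = 4727/5000 ≈ 0.945400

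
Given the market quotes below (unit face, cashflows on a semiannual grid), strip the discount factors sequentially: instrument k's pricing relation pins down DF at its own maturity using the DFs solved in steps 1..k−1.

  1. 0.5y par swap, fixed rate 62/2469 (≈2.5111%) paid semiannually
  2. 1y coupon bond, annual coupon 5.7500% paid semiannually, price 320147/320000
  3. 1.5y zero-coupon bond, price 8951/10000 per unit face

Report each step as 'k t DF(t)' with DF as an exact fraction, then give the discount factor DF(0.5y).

1 1/2 2469/2500
2 1 9449/10000
3 3/2 8951/10000
DF(0.5y) = 2469/2500 ≈ 0.987600

step 1 [0.5y] swap r/2=31/2469: DF=(1 − 31/2469·(0))/(1+31/2469) = 2469/2500 ≈ 0.987600
step 2 [1y] bond c/2=23/800: DF=(320147/320000 − 23/800·(0.987600))/(1+23/800) = 9449/10000 ≈ 0.944900
step 3 [1.5y] zero: DF = P = 8951/10000 ≈ 0.895100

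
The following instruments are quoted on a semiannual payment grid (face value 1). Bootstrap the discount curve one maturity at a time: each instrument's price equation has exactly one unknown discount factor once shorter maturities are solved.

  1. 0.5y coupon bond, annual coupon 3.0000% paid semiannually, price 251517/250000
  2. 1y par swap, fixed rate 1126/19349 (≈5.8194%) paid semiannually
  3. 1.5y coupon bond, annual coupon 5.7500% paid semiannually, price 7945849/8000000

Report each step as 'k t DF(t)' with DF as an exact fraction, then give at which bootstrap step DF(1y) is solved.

step 1 [0.5y] bond c/2=3/200: DF=(251517/250000 − 3/200·(0))/(1+3/200) = 1239/1250 ≈ 0.991200
step 2 [1y] swap r/2=563/19349: DF=(1 − 563/19349·(0.991200))/(1+563/19349) = 9437/10000 ≈ 0.943700
step 3 [1.5y] bond c/2=23/800: DF=(7945849/8000000 − 23/800·(0.991200+0.943700))/(1+23/800) = 4557/5000 ≈ 0.911400

1 1/2 1239/1250
2 1 9437/10000
3 3/2 4557/5000
DF(1y) is solved at step 2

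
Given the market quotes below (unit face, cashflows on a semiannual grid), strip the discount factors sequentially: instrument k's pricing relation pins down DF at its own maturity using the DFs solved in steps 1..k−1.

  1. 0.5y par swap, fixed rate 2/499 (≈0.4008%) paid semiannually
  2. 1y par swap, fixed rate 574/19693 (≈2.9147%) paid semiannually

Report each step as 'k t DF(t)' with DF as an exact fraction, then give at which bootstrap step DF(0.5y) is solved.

step 1 [0.5y] swap r/2=1/499: DF=(1 − 1/499·(0))/(1+1/499) = 499/500 ≈ 0.998000
step 2 [1y] swap r/2=287/19693: DF=(1 − 287/19693·(0.998000))/(1+287/19693) = 9713/10000 ≈ 0.971300

1 1/2 499/500
2 1 9713/10000
DF(0.5y) is solved at step 1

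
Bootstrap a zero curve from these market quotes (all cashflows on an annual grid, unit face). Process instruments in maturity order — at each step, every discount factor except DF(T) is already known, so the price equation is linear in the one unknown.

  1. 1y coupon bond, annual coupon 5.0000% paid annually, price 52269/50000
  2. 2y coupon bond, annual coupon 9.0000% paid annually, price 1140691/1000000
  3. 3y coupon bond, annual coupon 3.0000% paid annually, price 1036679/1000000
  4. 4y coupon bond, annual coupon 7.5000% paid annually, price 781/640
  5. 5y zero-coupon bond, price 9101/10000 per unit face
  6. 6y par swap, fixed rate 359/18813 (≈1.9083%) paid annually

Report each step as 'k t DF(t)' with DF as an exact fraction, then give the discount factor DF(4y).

1 1 2489/2500
2 2 9643/10000
3 3 4747/5000
4 4 4661/5000
5 5 9101/10000
6 6 8923/10000
DF(4y) = 4661/5000 ≈ 0.932200

step 1 [1y] bond c/1=1/20: DF=(52269/50000 − 1/20·(0))/(1+1/20) = 2489/2500 ≈ 0.995600
step 2 [2y] bond c/1=9/100: DF=(1140691/1000000 − 9/100·(0.995600))/(1+9/100) = 9643/10000 ≈ 0.964300
step 3 [3y] bond c/1=3/100: DF=(1036679/1000000 − 3/100·(0.995600+0.964300))/(1+3/100) = 4747/5000 ≈ 0.949400
step 4 [4y] bond c/1=3/40: DF=(781/640 − 3/40·(0.995600+0.964300+0.949400))/(1+3/40) = 4661/5000 ≈ 0.932200
step 5 [5y] zero: DF = P = 9101/10000 ≈ 0.910100
step 6 [6y] swap r/1=359/18813: DF=(1 − 359/18813·(0.995600+0.964300+0.949400+0.932200+0.910100))/(1+359/18813) = 8923/10000 ≈ 0.892300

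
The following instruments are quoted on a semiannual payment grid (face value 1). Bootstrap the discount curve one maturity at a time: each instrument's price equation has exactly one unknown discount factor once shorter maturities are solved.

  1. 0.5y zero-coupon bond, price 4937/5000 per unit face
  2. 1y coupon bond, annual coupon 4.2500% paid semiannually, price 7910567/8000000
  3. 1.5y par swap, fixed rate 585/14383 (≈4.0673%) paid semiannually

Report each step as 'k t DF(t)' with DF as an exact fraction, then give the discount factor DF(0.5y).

1 1/2 4937/5000
2 1 9477/10000
3 3/2 1883/2000
DF(0.5y) = 4937/5000 ≈ 0.987400

step 1 [0.5y] zero: DF = P = 4937/5000 ≈ 0.987400
step 2 [1y] bond c/2=17/800: DF=(7910567/8000000 − 17/800·(0.987400))/(1+17/800) = 9477/10000 ≈ 0.947700
step 3 [1.5y] swap r/2=585/28766: DF=(1 − 585/28766·(0.987400+0.947700))/(1+585/28766) = 1883/2000 ≈ 0.941500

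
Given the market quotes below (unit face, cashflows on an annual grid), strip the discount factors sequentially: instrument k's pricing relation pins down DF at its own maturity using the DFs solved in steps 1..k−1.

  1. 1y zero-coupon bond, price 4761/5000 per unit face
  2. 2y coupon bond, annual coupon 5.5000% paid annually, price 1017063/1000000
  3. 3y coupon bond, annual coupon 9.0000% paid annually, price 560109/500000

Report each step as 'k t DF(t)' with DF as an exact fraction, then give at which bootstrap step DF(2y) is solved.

step 1 [1y] zero: DF = P = 4761/5000 ≈ 0.952200
step 2 [2y] bond c/1=11/200: DF=(1017063/1000000 − 11/200·(0.952200))/(1+11/200) = 1143/1250 ≈ 0.914400
step 3 [3y] bond c/1=9/100: DF=(560109/500000 − 9/100·(0.952200+0.914400))/(1+9/100) = 546/625 ≈ 0.873600

1 1 4761/5000
2 2 1143/1250
3 3 546/625
DF(2y) is solved at step 2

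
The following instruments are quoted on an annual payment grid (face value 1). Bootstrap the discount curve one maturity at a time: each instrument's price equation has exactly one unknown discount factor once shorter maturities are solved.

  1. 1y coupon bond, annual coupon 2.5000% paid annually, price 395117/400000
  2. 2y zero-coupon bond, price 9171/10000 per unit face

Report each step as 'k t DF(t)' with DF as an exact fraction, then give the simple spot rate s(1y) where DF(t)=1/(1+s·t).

step 1 [1y] bond c/1=1/40: DF=(395117/400000 − 1/40·(0))/(1+1/40) = 9637/10000 ≈ 0.963700
step 2 [2y] zero: DF = P = 9171/10000 ≈ 0.917100

1 1 9637/10000
2 2 9171/10000
s(1y) = (1/(9637/10000) − 1)/(1) = 363/9637 ≈ 3.7667%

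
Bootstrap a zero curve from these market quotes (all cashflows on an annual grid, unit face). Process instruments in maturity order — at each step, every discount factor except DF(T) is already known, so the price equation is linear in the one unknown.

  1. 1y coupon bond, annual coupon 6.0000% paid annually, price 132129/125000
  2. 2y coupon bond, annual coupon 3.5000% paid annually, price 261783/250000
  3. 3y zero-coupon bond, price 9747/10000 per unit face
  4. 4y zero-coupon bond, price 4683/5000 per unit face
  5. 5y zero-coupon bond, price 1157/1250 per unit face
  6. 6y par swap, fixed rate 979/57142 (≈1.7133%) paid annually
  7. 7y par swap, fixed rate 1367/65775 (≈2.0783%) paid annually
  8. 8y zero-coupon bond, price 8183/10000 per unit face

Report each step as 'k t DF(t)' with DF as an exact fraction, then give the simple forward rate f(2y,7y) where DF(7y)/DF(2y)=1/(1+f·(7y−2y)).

1 1 2493/2500
2 2 489/500
3 3 9747/10000
4 4 4683/5000
5 5 1157/1250
6 6 9021/10000
7 7 8633/10000
8 8 8183/10000
f(2y,7y) = ((489/500)/(8633/10000) − 1)/(5) = 1147/43165 ≈ 2.6572%

step 1 [1y] bond c/1=3/50: DF=(132129/125000 − 3/50·(0))/(1+3/50) = 2493/2500 ≈ 0.997200
step 2 [2y] bond c/1=7/200: DF=(261783/250000 − 7/200·(0.997200))/(1+7/200) = 489/500 ≈ 0.978000
step 3 [3y] zero: DF = P = 9747/10000 ≈ 0.974700
step 4 [4y] zero: DF = P = 4683/5000 ≈ 0.936600
step 5 [5y] zero: DF = P = 1157/1250 ≈ 0.925600
step 6 [6y] swap r/1=979/57142: DF=(1 − 979/57142·(0.997200+0.978000+0.974700+0.936600+0.925600))/(1+979/57142) = 9021/10000 ≈ 0.902100
step 7 [7y] swap r/1=1367/65775: DF=(1 − 1367/65775·(0.997200+0.978000+0.974700+0.936600+0.925600+0.902100))/(1+1367/65775) = 8633/10000 ≈ 0.863300
step 8 [8y] zero: DF = P = 8183/10000 ≈ 0.818300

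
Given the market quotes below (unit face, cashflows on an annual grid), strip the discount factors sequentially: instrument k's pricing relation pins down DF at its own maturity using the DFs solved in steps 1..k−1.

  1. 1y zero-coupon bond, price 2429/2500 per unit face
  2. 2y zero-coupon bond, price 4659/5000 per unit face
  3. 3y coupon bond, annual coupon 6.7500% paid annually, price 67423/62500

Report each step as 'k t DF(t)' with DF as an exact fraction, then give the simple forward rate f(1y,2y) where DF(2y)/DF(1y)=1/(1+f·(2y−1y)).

1 1 2429/2500
2 2 4659/5000
3 3 4451/5000
f(1y,2y) = ((2429/2500)/(4659/5000) − 1)/(1) = 199/4659 ≈ 4.2713%

step 1 [1y] zero: DF = P = 2429/2500 ≈ 0.971600
step 2 [2y] zero: DF = P = 4659/5000 ≈ 0.931800
step 3 [3y] bond c/1=27/400: DF=(67423/62500 − 27/400·(0.971600+0.931800))/(1+27/400) = 4451/5000 ≈ 0.890200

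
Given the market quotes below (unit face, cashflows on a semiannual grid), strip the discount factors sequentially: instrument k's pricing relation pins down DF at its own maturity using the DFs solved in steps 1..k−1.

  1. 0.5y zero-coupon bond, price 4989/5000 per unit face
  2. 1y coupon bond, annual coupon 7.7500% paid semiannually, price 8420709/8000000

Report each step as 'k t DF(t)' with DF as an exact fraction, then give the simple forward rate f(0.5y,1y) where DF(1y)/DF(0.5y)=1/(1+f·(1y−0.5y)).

1 1/2 4989/5000
2 1 9761/10000
f(0.5y,1y) = ((4989/5000)/(9761/10000) − 1)/(1/2) = 434/9761 ≈ 4.4463%

step 1 [0.5y] zero: DF = P = 4989/5000 ≈ 0.997800
step 2 [1y] bond c/2=31/800: DF=(8420709/8000000 − 31/800·(0.997800))/(1+31/800) = 9761/10000 ≈ 0.976100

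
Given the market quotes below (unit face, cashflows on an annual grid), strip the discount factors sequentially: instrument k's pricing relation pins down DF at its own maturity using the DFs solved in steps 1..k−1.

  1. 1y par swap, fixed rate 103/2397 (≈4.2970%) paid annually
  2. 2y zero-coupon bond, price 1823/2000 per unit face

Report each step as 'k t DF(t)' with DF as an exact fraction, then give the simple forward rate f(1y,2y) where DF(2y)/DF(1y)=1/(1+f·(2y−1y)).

1 1 2397/2500
2 2 1823/2000
f(1y,2y) = ((2397/2500)/(1823/2000) − 1)/(1) = 473/9115 ≈ 5.1892%

step 1 [1y] swap r/1=103/2397: DF=(1 − 103/2397·(0))/(1+103/2397) = 2397/2500 ≈ 0.958800
step 2 [2y] zero: DF = P = 1823/2000 ≈ 0.911500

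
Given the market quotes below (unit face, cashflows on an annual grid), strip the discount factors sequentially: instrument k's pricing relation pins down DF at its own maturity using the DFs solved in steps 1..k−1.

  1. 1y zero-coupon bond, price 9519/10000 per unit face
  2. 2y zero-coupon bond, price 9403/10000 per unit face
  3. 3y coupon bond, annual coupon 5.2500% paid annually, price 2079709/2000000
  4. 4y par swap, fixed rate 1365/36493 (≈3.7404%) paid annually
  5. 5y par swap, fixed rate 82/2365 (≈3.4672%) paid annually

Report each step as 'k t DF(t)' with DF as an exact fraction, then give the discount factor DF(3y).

1 1 9519/10000
2 2 9403/10000
3 3 1117/1250
4 4 1727/2000
5 5 4221/5000
DF(3y) = 1117/1250 ≈ 0.893600

step 1 [1y] zero: DF = P = 9519/10000 ≈ 0.951900
step 2 [2y] zero: DF = P = 9403/10000 ≈ 0.940300
step 3 [3y] bond c/1=21/400: DF=(2079709/2000000 − 21/400·(0.951900+0.940300))/(1+21/400) = 1117/1250 ≈ 0.893600
step 4 [4y] swap r/1=1365/36493: DF=(1 − 1365/36493·(0.951900+0.940300+0.893600))/(1+1365/36493) = 1727/2000 ≈ 0.863500
step 5 [5y] swap r/1=82/2365: DF=(1 − 82/2365·(0.951900+0.940300+0.893600+0.863500))/(1+82/2365) = 4221/5000 ≈ 0.844200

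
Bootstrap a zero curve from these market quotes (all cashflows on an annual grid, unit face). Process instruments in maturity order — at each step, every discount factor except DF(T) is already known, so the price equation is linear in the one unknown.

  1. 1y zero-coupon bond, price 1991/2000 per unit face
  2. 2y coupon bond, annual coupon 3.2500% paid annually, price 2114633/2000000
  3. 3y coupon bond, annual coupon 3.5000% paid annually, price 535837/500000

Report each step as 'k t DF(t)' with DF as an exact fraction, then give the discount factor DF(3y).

1 1 1991/2000
2 2 9927/10000
3 3 4841/5000
DF(3y) = 4841/5000 ≈ 0.968200

step 1 [1y] zero: DF = P = 1991/2000 ≈ 0.995500
step 2 [2y] bond c/1=13/400: DF=(2114633/2000000 − 13/400·(0.995500))/(1+13/400) = 9927/10000 ≈ 0.992700
step 3 [3y] bond c/1=7/200: DF=(535837/500000 − 7/200·(0.995500+0.992700))/(1+7/200) = 4841/5000 ≈ 0.968200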